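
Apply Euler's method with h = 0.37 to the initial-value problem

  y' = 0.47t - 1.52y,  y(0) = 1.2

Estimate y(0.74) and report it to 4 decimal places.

Euler: y_{n+1} = y_n + h·f(t_n, y_n).
t=0.000000, y=1.200000: f=-1.824000 → y ← 1.200000 + 0.37·(-1.824000) = 0.525120
t=0.370000, y=0.525120: f=-0.624282 → y ← 0.525120 + 0.37·(-0.624282) = 0.294136
y(0.74) ≈ 0.2941

0.2941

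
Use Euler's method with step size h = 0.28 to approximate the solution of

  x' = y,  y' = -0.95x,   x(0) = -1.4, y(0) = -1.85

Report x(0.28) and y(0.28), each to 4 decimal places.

-1.9180, -1.4776

Euler on (x,y): x_{n+1} = x_n + h·x', y_{n+1} = y_n + h·y'.
0.000000: (-1.400000, -1.850000); f=(-1.850000, 1.330000) → (-1.918000, -1.477600)
(x(0.28), y(0.28)) ≈ (-1.9180, -1.4776)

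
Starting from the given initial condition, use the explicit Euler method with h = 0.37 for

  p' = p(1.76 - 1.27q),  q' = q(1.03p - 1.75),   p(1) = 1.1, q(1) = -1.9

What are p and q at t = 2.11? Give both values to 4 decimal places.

Euler on (p,q): p_{n+1} = p_n + h·p', q_{n+1} = q_n + h·q'.
1.000000: (1.100000, -1.900000); f=(4.590300, 1.172300) → (2.798411, -1.466249)
1.370000: (2.798411, -1.466249); f=(10.136226, -1.660327) → (6.548815, -2.080570)
1.740000: (6.548815, -2.080570); f=(28.830002, -10.393027) → (17.215915, -5.925990)
(p(2.11), q(2.11)) ≈ (17.2159, -5.9260)

17.2159, -5.9260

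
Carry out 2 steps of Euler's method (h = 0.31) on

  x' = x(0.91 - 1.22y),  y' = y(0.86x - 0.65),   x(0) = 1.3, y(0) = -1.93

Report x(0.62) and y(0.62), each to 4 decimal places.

Euler on (x,y): x_{n+1} = x_n + h·x', y_{n+1} = y_n + h·y'.
0.000000: (1.300000, -1.930000); f=(4.243980, -0.903240) → (2.615634, -2.210004)
0.310000: (2.615634, -2.210004); f=(9.432513, -3.534781) → (5.539713, -3.305786)
(x(0.62), y(0.62)) ≈ (5.5397, -3.3058)

5.5397, -3.3058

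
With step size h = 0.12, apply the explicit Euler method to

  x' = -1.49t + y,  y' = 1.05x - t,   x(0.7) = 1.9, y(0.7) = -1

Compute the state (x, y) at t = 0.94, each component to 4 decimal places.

Euler on (x,y): x_{n+1} = x_n + h·x', y_{n+1} = y_n + h·y'.
0.700000: (1.900000, -1.000000); f=(-2.043000, 1.295000) → (1.654840, -0.844600)
0.820000: (1.654840, -0.844600); f=(-2.066400, 0.917582) → (1.406872, -0.734490)
(x(0.94), y(0.94)) ≈ (1.4069, -0.7345)

1.4069, -0.7345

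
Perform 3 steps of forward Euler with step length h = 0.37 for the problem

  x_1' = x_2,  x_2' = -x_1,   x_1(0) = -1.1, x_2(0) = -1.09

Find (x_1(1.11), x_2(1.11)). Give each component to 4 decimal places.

Euler on (x_1,x_2): x_1_{n+1} = x_1_n + h·x_1', x_2_{n+1} = x_2_n + h·x_2'.
0.000000: (-1.100000, -1.090000); f=(-1.090000, 1.100000) → (-1.503300, -0.683000)
0.370000: (-1.503300, -0.683000); f=(-0.683000, 1.503300) → (-1.756010, -0.126779)
0.740000: (-1.756010, -0.126779); f=(-0.126779, 1.756010) → (-1.802918, 0.522945)
(x_1(1.11), x_2(1.11)) ≈ (-1.8029, 0.5229)

-1.8029, 0.5229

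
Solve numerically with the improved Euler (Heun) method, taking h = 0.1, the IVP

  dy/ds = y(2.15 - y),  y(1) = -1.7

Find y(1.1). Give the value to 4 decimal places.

Heun: k1 = f(s_n, y_n); k2 = f(s_n + h, y_n + h·k1); y_{n+1} = y_n + (h/2)·(k1 + k2).
s=1.000000, y=-1.700000:
  k1 = f(1.000000, -1.700000) = -6.545000
  k2 = f(1.100000, -2.354500) = -10.605845
  y ← -1.700000 + (0.1/2)·(-6.545000 + (-10.605845)) = -2.557542
y(1.1) ≈ -2.5575

-2.5575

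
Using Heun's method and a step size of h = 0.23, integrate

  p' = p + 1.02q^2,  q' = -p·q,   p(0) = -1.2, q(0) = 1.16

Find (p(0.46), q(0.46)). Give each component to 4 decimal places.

Heun on (p,q): k1 = f(t_n, state_n); k2 = f(t_n + h, state_n + h·k1); state_{n+1} = state_n + (h/2)·(k1 + k2).
0.000000: (-1.200000, 1.160000)
  k1 = (0.172512, 1.392000)
  predictor → (-1.160322, 1.480160)
  k2 = (1.074369, 1.717463)
  → (-1.056609, 1.517588)
0.230000: (-1.056609, 1.517588)
  k1 = (1.292527, 1.603497)
  predictor → (-0.759328, 1.886392)
  k2 = (2.870319, 1.432390)
  → (-0.577881, 1.866715)
(p(0.46), q(0.46)) ≈ (-0.5779, 1.8667)

-0.5779, 1.8667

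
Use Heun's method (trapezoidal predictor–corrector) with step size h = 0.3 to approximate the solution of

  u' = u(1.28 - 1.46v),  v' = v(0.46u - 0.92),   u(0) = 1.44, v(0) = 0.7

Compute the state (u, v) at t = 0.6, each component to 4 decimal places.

1.7505, 0.6223

Heun on (u,v): k1 = f(t_n, state_n); k2 = f(t_n + h, state_n + h·k1); state_{n+1} = state_n + (h/2)·(k1 + k2).
0.000000: (1.440000, 0.700000)
  k1 = (0.371520, -0.180320)
  predictor → (1.551456, 0.645904)
  k2 = (0.522810, -0.133270)
  → (1.574149, 0.652962)
0.300000: (1.574149, 0.652962)
  k1 = (0.514237, -0.127909)
  predictor → (1.728421, 0.614589)
  k2 = (0.661467, -0.076778)
  → (1.750505, 0.622258)
(u(0.6), v(0.6)) ≈ (1.7505, 0.6223)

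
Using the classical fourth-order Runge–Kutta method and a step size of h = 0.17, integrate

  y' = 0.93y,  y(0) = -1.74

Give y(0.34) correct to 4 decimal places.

-2.3871

RK4: k1 = f(x_n, y_n); k2 = f(x_n + h/2, y_n + (h/2)·k1); k3 = f(x_n + h/2, y_n + (h/2)·k2); k4 = f(x_n + h, y_n + h·k3); y_{n+1} = y_n + (h/6)·(k1 + 2k2 + 2k3 + k4).
x=0.000000, y=-1.740000:
  k1 = f(0.000000, -1.740000) = -1.618200
  k2 = f(0.085000, -1.877547) = -1.746119
  k3 = f(0.085000, -1.888420) = -1.756231
  k4 = f(0.170000, -2.038559) = -1.895860
  y ← -1.740000 + (0.17/6)·(k1 + 2k2 + 2k3 + k4) = -2.038032
x=0.170000, y=-2.038032:
  k1 = f(0.170000, -2.038032) = -1.895369
  k2 = f(0.255000, -2.199138) = -2.045198
  k3 = f(0.255000, -2.211873) = -2.057042
  k4 = f(0.340000, -2.387729) = -2.220588
  y ← -2.038032 + (0.17/6)·(k1 + 2k2 + 2k3 + k4) = -2.387111
y(0.34) ≈ -2.3871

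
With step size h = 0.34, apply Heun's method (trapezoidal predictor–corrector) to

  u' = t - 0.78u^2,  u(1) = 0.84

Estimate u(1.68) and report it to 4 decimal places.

1.2008

Heun: k1 = f(t_n, u_n); k2 = f(t_n + h, u_n + h·k1); u_{n+1} = u_n + (h/2)·(k1 + k2).
t=1.000000, u=0.840000:
  k1 = f(1.000000, 0.840000) = 0.449632
  k2 = f(1.340000, 0.992875) = 0.571076
  u ← 0.840000 + (0.34/2)·(0.449632 + 0.571076) = 1.013520
t=1.340000, u=1.013520:
  k1 = f(1.340000, 1.013520) = 0.538766
  k2 = f(1.680000, 1.196701) = 0.562968
  u ← 1.013520 + (0.34/2)·(0.538766 + 0.562968) = 1.200815
u(1.68) ≈ 1.2008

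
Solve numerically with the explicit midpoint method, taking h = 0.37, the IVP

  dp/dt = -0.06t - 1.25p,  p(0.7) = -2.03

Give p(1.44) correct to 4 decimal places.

Midpoint: k1 = f(t_n, p_n); k2 = f(t_n + h/2, p_n + (h/2)·k1); p_{n+1} = p_n + h·k2.
t=0.700000, p=-2.030000:
  k1 = f(0.700000, -2.030000) = 2.495500
  k2 = f(0.885000, -1.568332) = 1.907316
  p ← -2.030000 + 0.37·1.907316 = -1.324293
t=1.070000, p=-1.324293:
  k1 = f(1.070000, -1.324293) = 1.591167
  k2 = f(1.255000, -1.029927) = 1.212109
  p ← -1.324293 + 0.37·1.212109 = -0.875813
p(1.44) ≈ -0.8758

-0.8758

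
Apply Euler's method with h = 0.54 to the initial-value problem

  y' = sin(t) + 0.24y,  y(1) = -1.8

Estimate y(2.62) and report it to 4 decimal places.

-0.9335

Euler: y_{n+1} = y_n + h·f(t_n, y_n).
t=1.000000, y=-1.800000: f=0.409471 → y ← -1.800000 + 0.54·0.409471 = -1.578886
t=1.540000, y=-1.578886: f=0.620593 → y ← -1.578886 + 0.54·0.620593 = -1.243765
t=2.080000, y=-1.243765: f=0.574629 → y ← -1.243765 + 0.54·0.574629 = -0.933465
y(2.62) ≈ -0.9335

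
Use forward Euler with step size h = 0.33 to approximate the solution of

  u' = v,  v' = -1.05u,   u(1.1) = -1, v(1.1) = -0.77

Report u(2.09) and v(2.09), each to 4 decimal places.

-1.3902, 0.4940

Euler on (u,v): u_{n+1} = u_n + h·u', v_{n+1} = v_n + h·v'.
1.100000: (-1.000000, -0.770000); f=(-0.770000, 1.050000) → (-1.254100, -0.423500)
1.430000: (-1.254100, -0.423500); f=(-0.423500, 1.316805) → (-1.393855, 0.011046)
1.760000: (-1.393855, 0.011046); f=(0.011046, 1.463548) → (-1.390210, 0.494016)
(u(2.09), v(2.09)) ≈ (-1.3902, 0.4940)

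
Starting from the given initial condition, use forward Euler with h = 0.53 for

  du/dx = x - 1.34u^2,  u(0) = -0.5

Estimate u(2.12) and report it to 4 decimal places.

Euler: u_{n+1} = u_n + h·f(x_n, u_n).
x=0.000000, u=-0.500000: f=-0.335000 → u ← -0.500000 + 0.53·(-0.335000) = -0.677550
x=0.530000, u=-0.677550: f=-0.085159 → u ← -0.677550 + 0.53·(-0.085159) = -0.722684
x=1.060000, u=-0.722684: f=0.360155 → u ← -0.722684 + 0.53·0.360155 = -0.531802
x=1.590000, u=-0.531802: f=1.211029 → u ← -0.531802 + 0.53·1.211029 = 0.110043
u(2.12) ≈ 0.1100

0.1100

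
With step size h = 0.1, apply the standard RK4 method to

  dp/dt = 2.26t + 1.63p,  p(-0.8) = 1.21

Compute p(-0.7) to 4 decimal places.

1.2398

RK4: k1 = f(t_n, p_n); k2 = f(t_n + h/2, p_n + (h/2)·k1); k3 = f(t_n + h/2, p_n + (h/2)·k2); k4 = f(t_n + h, p_n + h·k3); p_{n+1} = p_n + (h/6)·(k1 + 2k2 + 2k3 + k4).
t=-0.800000, p=1.210000:
  k1 = f(-0.800000, 1.210000) = 0.164300
  k2 = f(-0.750000, 1.218215) = 0.290690
  k3 = f(-0.750000, 1.224535) = 0.300991
  k4 = f(-0.700000, 1.240099) = 0.439362
  p ← 1.210000 + (0.1/6)·(k1 + 2k2 + 2k3 + k4) = 1.239784
p(-0.7) ≈ 1.2398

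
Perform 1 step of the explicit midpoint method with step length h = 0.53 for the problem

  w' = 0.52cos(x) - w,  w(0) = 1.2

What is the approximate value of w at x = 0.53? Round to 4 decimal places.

0.9255

Midpoint: k1 = f(x_n, w_n); k2 = f(x_n + h/2, w_n + (h/2)·k1); w_{n+1} = w_n + h·k2.
x=0.000000, w=1.200000:
  k1 = f(0.000000, 1.200000) = -0.680000
  k2 = f(0.265000, 1.019800) = -0.517952
  w ← 1.200000 + 0.53·(-0.517952) = 0.925485
w(0.53) ≈ 0.9255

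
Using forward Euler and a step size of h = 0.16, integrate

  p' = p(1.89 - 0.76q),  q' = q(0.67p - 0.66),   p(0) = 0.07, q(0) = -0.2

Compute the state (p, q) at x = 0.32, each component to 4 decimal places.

0.1230, -0.1631

Euler on (p,q): p_{n+1} = p_n + h·p', q_{n+1} = q_n + h·q'.
0.000000: (0.070000, -0.200000); f=(0.142940, 0.122620) → (0.092870, -0.180381)
0.160000: (0.092870, -0.180381); f=(0.188257, 0.107827) → (0.122991, -0.163128)
(p(0.32), q(0.32)) ≈ (0.1230, -0.1631)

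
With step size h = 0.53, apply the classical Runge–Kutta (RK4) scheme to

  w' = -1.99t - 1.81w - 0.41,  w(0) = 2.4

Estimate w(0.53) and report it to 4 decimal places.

0.5836

RK4: k1 = f(t_n, w_n); k2 = f(t_n + h/2, w_n + (h/2)·k1); k3 = f(t_n + h/2, w_n + (h/2)·k2); k4 = f(t_n + h, w_n + h·k3); w_{n+1} = w_n + (h/6)·(k1 + 2k2 + 2k3 + k4).
t=0.000000, w=2.400000:
  k1 = f(0.000000, 2.400000) = -4.754000
  k2 = f(0.265000, 1.140190) = -3.001094
  k3 = f(0.265000, 1.604710) = -3.841875
  k4 = f(0.530000, 0.363806) = -2.123189
  w ← 2.400000 + (0.53/6)·(k1 + 2k2 + 2k3 + k4) = 0.583590
w(0.53) ≈ 0.5836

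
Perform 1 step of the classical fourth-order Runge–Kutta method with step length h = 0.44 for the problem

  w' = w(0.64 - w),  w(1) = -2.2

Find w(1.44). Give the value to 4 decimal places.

-32.1739

RK4: k1 = f(t_n, w_n); k2 = f(t_n + h/2, w_n + (h/2)·k1); k3 = f(t_n + h/2, w_n + (h/2)·k2); k4 = f(t_n + h, w_n + h·k3); w_{n+1} = w_n + (h/6)·(k1 + 2k2 + 2k3 + k4).
t=1.000000, w=-2.200000:
  k1 = f(1.000000, -2.200000) = -6.248000
  k2 = f(1.220000, -3.574560) = -15.065198
  k3 = f(1.220000, -5.514343) = -33.937164
  k4 = f(1.440000, -17.132352) = -304.482192
  w ← -2.200000 + (0.44/6)·(k1 + 2k2 + 2k3 + k4) = -32.173894
w(1.44) ≈ -32.1739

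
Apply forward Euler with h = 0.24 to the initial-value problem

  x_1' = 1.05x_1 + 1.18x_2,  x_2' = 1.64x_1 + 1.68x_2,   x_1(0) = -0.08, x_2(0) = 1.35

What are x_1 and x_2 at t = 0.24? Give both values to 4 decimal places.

Euler on (x_1,x_2): x_1_{n+1} = x_1_n + h·x_1', x_2_{n+1} = x_2_n + h·x_2'.
0.000000: (-0.080000, 1.350000); f=(1.509000, 2.136800) → (0.282160, 1.862832)
(x_1(0.24), x_2(0.24)) ≈ (0.2822, 1.8628)

0.2822, 1.8628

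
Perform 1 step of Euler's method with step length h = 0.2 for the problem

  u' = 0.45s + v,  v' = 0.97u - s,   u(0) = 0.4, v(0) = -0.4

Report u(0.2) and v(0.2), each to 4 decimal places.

Euler on (u,v): u_{n+1} = u_n + h·u', v_{n+1} = v_n + h·v'.
0.000000: (0.400000, -0.400000); f=(-0.400000, 0.388000) → (0.320000, -0.322400)
(u(0.2), v(0.2)) ≈ (0.3200, -0.3224)

0.3200, -0.3224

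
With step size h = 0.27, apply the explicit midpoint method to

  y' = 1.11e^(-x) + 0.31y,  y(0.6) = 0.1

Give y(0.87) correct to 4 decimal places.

Midpoint: k1 = f(x_n, y_n); k2 = f(x_n + h/2, y_n + (h/2)·k1); y_{n+1} = y_n + h·k2.
x=0.600000, y=0.100000:
  k1 = f(0.600000, 0.100000) = 0.640181
  k2 = f(0.735000, 0.186424) = 0.590043
  y ← 0.100000 + 0.27·0.590043 = 0.259312
y(0.87) ≈ 0.2593

0.2593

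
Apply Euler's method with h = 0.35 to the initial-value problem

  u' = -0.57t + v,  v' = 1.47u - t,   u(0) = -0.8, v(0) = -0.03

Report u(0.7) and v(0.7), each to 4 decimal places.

-1.0349, -0.9811

Euler on (u,v): u_{n+1} = u_n + h·u', v_{n+1} = v_n + h·v'.
0.000000: (-0.800000, -0.030000); f=(-0.030000, -1.176000) → (-0.810500, -0.441600)
0.350000: (-0.810500, -0.441600); f=(-0.641100, -1.541435) → (-1.034885, -0.981102)
(u(0.7), v(0.7)) ≈ (-1.0349, -0.9811)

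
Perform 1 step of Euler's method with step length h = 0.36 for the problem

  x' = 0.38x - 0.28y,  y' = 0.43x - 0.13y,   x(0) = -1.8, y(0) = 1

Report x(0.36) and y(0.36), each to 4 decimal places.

-2.1470, 0.6746

Euler on (x,y): x_{n+1} = x_n + h·x', y_{n+1} = y_n + h·y'.
0.000000: (-1.800000, 1.000000); f=(-0.964000, -0.904000) → (-2.147040, 0.674560)
(x(0.36), y(0.36)) ≈ (-2.1470, 0.6746)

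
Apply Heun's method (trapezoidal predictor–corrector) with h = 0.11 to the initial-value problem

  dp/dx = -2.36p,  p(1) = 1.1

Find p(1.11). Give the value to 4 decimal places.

0.8515

Heun: k1 = f(x_n, p_n); k2 = f(x_n + h, p_n + h·k1); p_{n+1} = p_n + (h/2)·(k1 + k2).
x=1.000000, p=1.100000:
  k1 = f(1.000000, 1.100000) = -2.596000
  k2 = f(1.110000, 0.814440) = -1.922078
  p ← 1.100000 + (0.11/2)·(-2.596000 + (-1.922078)) = 0.851506
p(1.11) ≈ 0.8515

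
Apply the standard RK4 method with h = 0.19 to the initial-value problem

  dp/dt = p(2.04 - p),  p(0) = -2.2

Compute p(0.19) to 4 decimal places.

-6.4805

RK4: k1 = f(t_n, p_n); k2 = f(t_n + h/2, p_n + (h/2)·k1); k3 = f(t_n + h/2, p_n + (h/2)·k2); k4 = f(t_n + h, p_n + h·k3); p_{n+1} = p_n + (h/6)·(k1 + 2k2 + 2k3 + k4).
t=0.000000, p=-2.200000:
  k1 = f(0.000000, -2.200000) = -9.328000
  k2 = f(0.095000, -3.086160) = -15.820150
  k3 = f(0.095000, -3.702914) = -21.265519
  k4 = f(0.190000, -6.240449) = -51.673714
  p ← -2.200000 + (0.19/6)·(k1 + 2k2 + 2k3 + k4) = -6.480480
p(0.19) ≈ -6.4805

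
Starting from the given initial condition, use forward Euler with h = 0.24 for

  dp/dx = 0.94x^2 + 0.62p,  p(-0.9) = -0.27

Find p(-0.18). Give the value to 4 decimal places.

-0.0155

Euler: p_{n+1} = p_n + h·f(x_n, p_n).
x=-0.900000, p=-0.270000: f=0.594000 → p ← -0.270000 + 0.24·0.594000 = -0.127440
x=-0.660000, p=-0.127440: f=0.330451 → p ← -0.127440 + 0.24·0.330451 = -0.048132
x=-0.420000, p=-0.048132: f=0.135974 → p ← -0.048132 + 0.24·0.135974 = -0.015498
p(-0.18) ≈ -0.0155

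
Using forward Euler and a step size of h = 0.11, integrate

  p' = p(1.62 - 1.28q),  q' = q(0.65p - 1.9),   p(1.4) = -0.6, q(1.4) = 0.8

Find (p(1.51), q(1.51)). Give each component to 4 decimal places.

Euler on (p,q): p_{n+1} = p_n + h·p', q_{n+1} = q_n + h·q'.
1.400000: (-0.600000, 0.800000); f=(-0.357600, -1.832000) → (-0.639336, 0.598480)
(p(1.51), q(1.51)) ≈ (-0.6393, 0.5985)

-0.6393, 0.5985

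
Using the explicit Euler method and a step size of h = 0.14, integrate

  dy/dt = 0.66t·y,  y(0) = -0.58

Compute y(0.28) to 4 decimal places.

Euler: y_{n+1} = y_n + h·f(t_n, y_n).
t=0.000000, y=-0.580000: f=0.000000 → y ← -0.580000 + 0.14·0.000000 = -0.580000
t=0.140000, y=-0.580000: f=-0.053592 → y ← -0.580000 + 0.14·(-0.053592) = -0.587503
y(0.28) ≈ -0.5875

-0.5875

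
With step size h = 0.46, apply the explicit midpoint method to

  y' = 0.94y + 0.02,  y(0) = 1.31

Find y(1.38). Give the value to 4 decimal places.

Midpoint: k1 = f(t_n, y_n); k2 = f(t_n + h/2, y_n + (h/2)·k1); y_{n+1} = y_n + h·k2.
t=0.000000, y=1.310000:
  k1 = f(0.000000, 1.310000) = 1.251400
  k2 = f(0.230000, 1.597822) = 1.521953
  y ← 1.310000 + 0.46·1.521953 = 2.010098
t=0.460000, y=2.010098:
  k1 = f(0.460000, 2.010098) = 1.909492
  k2 = f(0.690000, 2.449281) = 2.322325
  y ← 2.010098 + 0.46·2.322325 = 3.078368
t=0.920000, y=3.078368:
  k1 = f(0.920000, 3.078368) = 2.913665
  k2 = f(1.150000, 3.748511) = 3.543600
  y ← 3.078368 + 0.46·3.543600 = 4.708424
y(1.38) ≈ 4.7084

4.7084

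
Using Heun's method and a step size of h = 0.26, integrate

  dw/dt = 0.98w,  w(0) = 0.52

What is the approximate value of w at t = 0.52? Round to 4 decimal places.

Heun: k1 = f(t_n, w_n); k2 = f(t_n + h, w_n + h·k1); w_{n+1} = w_n + (h/2)·(k1 + k2).
t=0.000000, w=0.520000:
  k1 = f(0.000000, 0.520000) = 0.509600
  k2 = f(0.260000, 0.652496) = 0.639446
  w ← 0.520000 + (0.26/2)·(0.509600 + 0.639446) = 0.669376
t=0.260000, w=0.669376:
  k1 = f(0.260000, 0.669376) = 0.655988
  k2 = f(0.520000, 0.839933) = 0.823134
  w ← 0.669376 + (0.26/2)·(0.655988 + 0.823134) = 0.861662
w(0.52) ≈ 0.8617

0.8617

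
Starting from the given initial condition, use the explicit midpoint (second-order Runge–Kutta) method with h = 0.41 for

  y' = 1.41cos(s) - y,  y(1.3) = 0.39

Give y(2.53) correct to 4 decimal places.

-0.3321

Midpoint: k1 = f(s_n, y_n); k2 = f(s_n + h/2, y_n + (h/2)·k1); y_{n+1} = y_n + h·k2.
s=1.300000, y=0.390000:
  k1 = f(1.300000, 0.390000) = -0.012827
  k2 = f(1.505000, 0.387371) = -0.294665
  y ← 0.390000 + 0.41·(-0.294665) = 0.269187
s=1.710000, y=0.269187:
  k1 = f(1.710000, 0.269187) = -0.464831
  k2 = f(1.915000, 0.173897) = -0.649698
  y ← 0.269187 + 0.41·(-0.649698) = 0.002811
s=2.120000, y=0.002811:
  k1 = f(2.120000, 0.002811) = -0.738843
  k2 = f(2.325000, -0.148651) = -0.816788
  y ← 0.002811 + 0.41·(-0.816788) = -0.332071
y(2.53) ≈ -0.3321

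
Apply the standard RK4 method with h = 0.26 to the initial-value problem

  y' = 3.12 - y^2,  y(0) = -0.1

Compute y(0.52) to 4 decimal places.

RK4: k1 = f(t_n, y_n); k2 = f(t_n + h/2, y_n + (h/2)·k1); k3 = f(t_n + h/2, y_n + (h/2)·k2); k4 = f(t_n + h, y_n + h·k3); y_{n+1} = y_n + (h/6)·(k1 + 2k2 + 2k3 + k4).
t=0.000000, y=-0.100000:
  k1 = f(0.000000, -0.100000) = 3.110000
  k2 = f(0.130000, 0.304300) = 3.027402
  k3 = f(0.130000, 0.293562) = 3.033821
  k4 = f(0.260000, 0.688794) = 2.645563
  y ← -0.100000 + (0.26/6)·(k1 + 2k2 + 2k3 + k4) = 0.674714
t=0.260000, y=0.674714:
  k1 = f(0.260000, 0.674714) = 2.664761
  k2 = f(0.390000, 1.021133) = 2.077288
  k3 = f(0.390000, 0.944761) = 2.227426
  k4 = f(0.520000, 1.253845) = 1.547874
  y ← 0.674714 + (0.26/6)·(k1 + 2k2 + 2k3 + k4) = 1.230336
y(0.52) ≈ 1.2303

1.2303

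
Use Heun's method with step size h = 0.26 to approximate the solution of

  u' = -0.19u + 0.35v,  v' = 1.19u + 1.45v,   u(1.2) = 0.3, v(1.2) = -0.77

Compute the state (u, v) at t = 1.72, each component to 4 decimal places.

Heun on (u,v): k1 = f(t_n, state_n); k2 = f(t_n + h, state_n + h·k1); state_{n+1} = state_n + (h/2)·(k1 + k2).
1.200000: (0.300000, -0.770000)
  k1 = (-0.326500, -0.759500)
  predictor → (0.215110, -0.967470)
  k2 = (-0.379485, -1.146851)
  → (0.208222, -1.017826)
1.460000: (0.208222, -1.017826)
  k1 = (-0.395801, -1.228063)
  predictor → (0.105314, -1.337122)
  k2 = (-0.488002, -1.813504)
  → (0.093327, -1.413229)
(u(1.72), v(1.72)) ≈ (0.0933, -1.4132)

0.0933, -1.4132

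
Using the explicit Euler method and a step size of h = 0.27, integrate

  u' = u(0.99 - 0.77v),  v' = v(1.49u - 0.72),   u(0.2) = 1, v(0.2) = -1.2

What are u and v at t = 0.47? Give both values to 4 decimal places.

1.5168, -1.4495

Euler on (u,v): u_{n+1} = u_n + h·u', v_{n+1} = v_n + h·v'.
0.200000: (1.000000, -1.200000); f=(1.914000, -0.924000) → (1.516780, -1.449480)
(u(0.47), v(0.47)) ≈ (1.5168, -1.4495)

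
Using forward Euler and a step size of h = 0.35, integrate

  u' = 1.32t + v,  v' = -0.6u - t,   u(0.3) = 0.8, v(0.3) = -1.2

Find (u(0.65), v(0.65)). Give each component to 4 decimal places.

Euler on (u,v): u_{n+1} = u_n + h·u', v_{n+1} = v_n + h·v'.
0.300000: (0.800000, -1.200000); f=(-0.804000, -0.780000) → (0.518600, -1.473000)
(u(0.65), v(0.65)) ≈ (0.5186, -1.4730)

0.5186, -1.4730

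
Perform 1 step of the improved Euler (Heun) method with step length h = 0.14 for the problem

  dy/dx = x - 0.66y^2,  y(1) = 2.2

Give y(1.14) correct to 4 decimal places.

1.9607

Heun: k1 = f(x_n, y_n); k2 = f(x_n + h, y_n + h·k1); y_{n+1} = y_n + (h/2)·(k1 + k2).
x=1.000000, y=2.200000:
  k1 = f(1.000000, 2.200000) = -2.194400
  k2 = f(1.140000, 1.892784) = -1.224537
  y ← 2.200000 + (0.14/2)·(-2.194400 + (-1.224537)) = 1.960674
y(1.14) ≈ 1.9607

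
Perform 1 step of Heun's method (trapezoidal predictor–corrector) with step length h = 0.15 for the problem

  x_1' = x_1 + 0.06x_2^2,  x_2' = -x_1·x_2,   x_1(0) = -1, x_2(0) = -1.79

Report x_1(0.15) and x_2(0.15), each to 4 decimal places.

Heun on (x_1,x_2): k1 = f(s_n, state_n); k2 = f(s_n + h, state_n + h·k1); state_{n+1} = state_n + (h/2)·(k1 + k2).
0.000000: (-1.000000, -1.790000)
  k1 = (-0.807754, -1.790000)
  predictor → (-1.121163, -2.058500)
  k2 = (-0.866918, -2.307914)
  → (-1.125600, -2.097344)
(x_1(0.15), x_2(0.15)) ≈ (-1.1256, -2.0973)

-1.1256, -2.0973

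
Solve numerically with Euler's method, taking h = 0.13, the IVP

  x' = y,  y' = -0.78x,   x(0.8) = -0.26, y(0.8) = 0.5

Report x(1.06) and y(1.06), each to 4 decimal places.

Euler on (x,y): x_{n+1} = x_n + h·x', y_{n+1} = y_n + h·y'.
0.800000: (-0.260000, 0.500000); f=(0.500000, 0.202800) → (-0.195000, 0.526364)
0.930000: (-0.195000, 0.526364); f=(0.526364, 0.152100) → (-0.126573, 0.546137)
(x(1.06), y(1.06)) ≈ (-0.1266, 0.5461)

-0.1266, 0.5461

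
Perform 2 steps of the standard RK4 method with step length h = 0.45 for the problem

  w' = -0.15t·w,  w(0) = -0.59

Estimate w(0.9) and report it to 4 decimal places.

-0.5552

RK4: k1 = f(t_n, w_n); k2 = f(t_n + h/2, w_n + (h/2)·k1); k3 = f(t_n + h/2, w_n + (h/2)·k2); k4 = f(t_n + h, w_n + h·k3); w_{n+1} = w_n + (h/6)·(k1 + 2k2 + 2k3 + k4).
t=0.000000, w=-0.590000:
  k1 = f(0.000000, -0.590000) = 0.000000
  k2 = f(0.225000, -0.590000) = 0.019912
  k3 = f(0.225000, -0.585520) = 0.019761
  k4 = f(0.450000, -0.581107) = 0.039225
  w ← -0.590000 + (0.45/6)·(k1 + 2k2 + 2k3 + k4) = -0.581107
t=0.450000, w=-0.581107:
  k1 = f(0.450000, -0.581107) = 0.039225
  k2 = f(0.675000, -0.572282) = 0.057944
  k3 = f(0.675000, -0.568070) = 0.057517
  k4 = f(0.900000, -0.555224) = 0.074955
  w ← -0.581107 + (0.45/6)·(k1 + 2k2 + 2k3 + k4) = -0.555224
w(0.9) ≈ -0.5552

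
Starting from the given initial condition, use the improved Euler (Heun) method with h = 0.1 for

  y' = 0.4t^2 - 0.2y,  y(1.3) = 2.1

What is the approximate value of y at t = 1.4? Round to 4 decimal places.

2.1307

Heun: k1 = f(t_n, y_n); k2 = f(t_n + h, y_n + h·k1); y_{n+1} = y_n + (h/2)·(k1 + k2).
t=1.300000, y=2.100000:
  k1 = f(1.300000, 2.100000) = 0.256000
  k2 = f(1.400000, 2.125600) = 0.358880
  y ← 2.100000 + (0.1/2)·(0.256000 + 0.358880) = 2.130744
y(1.4) ≈ 2.1307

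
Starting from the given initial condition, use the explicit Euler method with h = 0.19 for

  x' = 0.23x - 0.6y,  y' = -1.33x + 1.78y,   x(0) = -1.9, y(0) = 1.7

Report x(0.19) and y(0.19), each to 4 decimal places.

Euler on (x,y): x_{n+1} = x_n + h·x', y_{n+1} = y_n + h·y'.
0.000000: (-1.900000, 1.700000); f=(-1.457000, 5.553000) → (-2.176830, 2.755070)
(x(0.19), y(0.19)) ≈ (-2.1768, 2.7551)

-2.1768, 2.7551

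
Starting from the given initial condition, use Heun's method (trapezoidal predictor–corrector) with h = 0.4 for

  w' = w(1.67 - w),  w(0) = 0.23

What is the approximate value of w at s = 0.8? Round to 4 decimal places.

Heun: k1 = f(s_n, w_n); k2 = f(s_n + h, w_n + h·k1); w_{n+1} = w_n + (h/2)·(k1 + k2).
s=0.000000, w=0.230000:
  k1 = f(0.000000, 0.230000) = 0.331200
  k2 = f(0.400000, 0.362480) = 0.473950
  w ← 0.230000 + (0.4/2)·(0.331200 + 0.473950) = 0.391030
s=0.400000, w=0.391030:
  k1 = f(0.400000, 0.391030) = 0.500116
  k2 = f(0.800000, 0.591076) = 0.637726
  w ← 0.391030 + (0.4/2)·(0.500116 + 0.637726) = 0.618598
w(0.8) ≈ 0.6186

0.6186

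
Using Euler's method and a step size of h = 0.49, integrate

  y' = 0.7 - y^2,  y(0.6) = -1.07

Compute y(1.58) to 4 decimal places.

Euler: y_{n+1} = y_n + h·f(x_n, y_n).
x=0.600000, y=-1.070000: f=-0.444900 → y ← -1.070000 + 0.49·(-0.444900) = -1.288001
x=1.090000, y=-1.288001: f=-0.958947 → y ← -1.288001 + 0.49·(-0.958947) = -1.757885
y(1.58) ≈ -1.7579

-1.7579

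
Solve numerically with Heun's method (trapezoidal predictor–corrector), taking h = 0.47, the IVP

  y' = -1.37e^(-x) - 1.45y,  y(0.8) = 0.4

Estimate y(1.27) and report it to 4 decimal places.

0.0838

Heun: k1 = f(x_n, y_n); k2 = f(x_n + h, y_n + h·k1); y_{n+1} = y_n + (h/2)·(k1 + k2).
x=0.800000, y=0.400000:
  k1 = f(0.800000, 0.400000) = -1.195581
  k2 = f(1.270000, -0.161923) = -0.149951
  y ← 0.400000 + (0.47/2)·(-1.195581 + (-0.149951)) = 0.083800
y(1.27) ≈ 0.0838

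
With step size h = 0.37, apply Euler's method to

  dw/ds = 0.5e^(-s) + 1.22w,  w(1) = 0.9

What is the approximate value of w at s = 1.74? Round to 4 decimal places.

2.0417

Euler: w_{n+1} = w_n + h·f(s_n, w_n).
s=1.000000, w=0.900000: f=1.281940 → w ← 0.900000 + 0.37·1.281940 = 1.374318
s=1.370000, w=1.374318: f=1.803721 → w ← 1.374318 + 0.37·1.803721 = 2.041694
w(1.74) ≈ 2.0417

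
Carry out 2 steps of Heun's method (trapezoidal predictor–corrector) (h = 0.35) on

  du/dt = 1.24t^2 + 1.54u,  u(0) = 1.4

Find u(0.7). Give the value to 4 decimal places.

Heun: k1 = f(t_n, u_n); k2 = f(t_n + h, u_n + h·k1); u_{n+1} = u_n + (h/2)·(k1 + k2).
t=0.000000, u=1.400000:
  k1 = f(0.000000, 1.400000) = 2.156000
  k2 = f(0.350000, 2.154600) = 3.469984
  u ← 1.400000 + (0.35/2)·(2.156000 + 3.469984) = 2.384547
t=0.350000, u=2.384547:
  k1 = f(0.350000, 2.384547) = 3.824103
  k2 = f(0.700000, 3.722983) = 6.340994
  u ← 2.384547 + (0.35/2)·(3.824103 + 6.340994) = 4.163439
u(0.7) ≈ 4.1634

4.1634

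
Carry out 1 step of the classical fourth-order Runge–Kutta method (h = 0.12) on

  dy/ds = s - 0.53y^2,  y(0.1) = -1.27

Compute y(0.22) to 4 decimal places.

-1.3609

RK4: k1 = f(s_n, y_n); k2 = f(s_n + h/2, y_n + (h/2)·k1); k3 = f(s_n + h/2, y_n + (h/2)·k2); k4 = f(s_n + h, y_n + h·k3); y_{n+1} = y_n + (h/6)·(k1 + 2k2 + 2k3 + k4).
s=0.100000, y=-1.270000:
  k1 = f(0.100000, -1.270000) = -0.754837
  k2 = f(0.160000, -1.315290) = -0.756894
  k3 = f(0.160000, -1.315414) = -0.757066
  k4 = f(0.220000, -1.360848) = -0.761511
  y ← -1.270000 + (0.12/6)·(k1 + 2k2 + 2k3 + k4) = -1.360885
y(0.22) ≈ -1.3609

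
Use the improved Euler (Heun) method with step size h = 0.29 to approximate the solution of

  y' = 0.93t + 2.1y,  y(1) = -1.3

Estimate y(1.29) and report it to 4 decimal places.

-1.9418

Heun: k1 = f(t_n, y_n); k2 = f(t_n + h, y_n + h·k1); y_{n+1} = y_n + (h/2)·(k1 + k2).
t=1.000000, y=-1.300000:
  k1 = f(1.000000, -1.300000) = -1.800000
  k2 = f(1.290000, -1.822000) = -2.626500
  y ← -1.300000 + (0.29/2)·(-1.800000 + (-2.626500)) = -1.941843
y(1.29) ≈ -1.9418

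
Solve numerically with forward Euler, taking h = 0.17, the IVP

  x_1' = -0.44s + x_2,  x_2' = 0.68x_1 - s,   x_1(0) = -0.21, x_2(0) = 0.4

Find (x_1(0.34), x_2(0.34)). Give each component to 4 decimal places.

-0.0908, 0.3304

Euler on (x_1,x_2): x_1_{n+1} = x_1_n + h·x_1', x_2_{n+1} = x_2_n + h·x_2'.
0.000000: (-0.210000, 0.400000); f=(0.400000, -0.142800) → (-0.142000, 0.375724)
0.170000: (-0.142000, 0.375724); f=(0.300924, -0.266560) → (-0.090843, 0.330409)
(x_1(0.34), x_2(0.34)) ≈ (-0.0908, 0.3304)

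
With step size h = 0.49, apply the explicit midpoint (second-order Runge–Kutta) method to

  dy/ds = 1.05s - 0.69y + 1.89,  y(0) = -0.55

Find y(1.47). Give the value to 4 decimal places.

Midpoint: k1 = f(s_n, y_n); k2 = f(s_n + h/2, y_n + (h/2)·k1); y_{n+1} = y_n + h·k2.
s=0.000000, y=-0.550000:
  k1 = f(0.000000, -0.550000) = 2.269500
  k2 = f(0.245000, 0.006027) = 2.143091
  y ← -0.550000 + 0.49·2.143091 = 0.500115
s=0.490000, y=0.500115:
  k1 = f(0.490000, 0.500115) = 2.059421
  k2 = f(0.735000, 1.004673) = 1.968526
  y ← 0.500115 + 0.49·1.968526 = 1.464692
s=0.980000, y=1.464692:
  k1 = f(0.980000, 1.464692) = 1.908362
  k2 = f(1.225000, 1.932241) = 1.843004
  y ← 1.464692 + 0.49·1.843004 = 2.367764
y(1.47) ≈ 2.3678

2.3678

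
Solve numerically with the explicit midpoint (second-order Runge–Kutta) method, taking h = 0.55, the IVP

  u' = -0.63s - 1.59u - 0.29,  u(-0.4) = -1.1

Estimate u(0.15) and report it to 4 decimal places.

-0.6657

Midpoint: k1 = f(s_n, u_n); k2 = f(s_n + h/2, u_n + (h/2)·k1); u_{n+1} = u_n + h·k2.
s=-0.400000, u=-1.100000:
  k1 = f(-0.400000, -1.100000) = 1.711000
  k2 = f(-0.125000, -0.629475) = 0.789615
  u ← -1.100000 + 0.55·0.789615 = -0.665712
u(0.15) ≈ -0.6657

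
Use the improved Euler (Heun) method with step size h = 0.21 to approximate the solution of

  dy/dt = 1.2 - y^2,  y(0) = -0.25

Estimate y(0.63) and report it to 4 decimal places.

0.4626

Heun: k1 = f(t_n, y_n); k2 = f(t_n + h, y_n + h·k1); y_{n+1} = y_n + (h/2)·(k1 + k2).
t=0.000000, y=-0.250000:
  k1 = f(0.000000, -0.250000) = 1.137500
  k2 = f(0.210000, -0.011125) = 1.199876
  y ← -0.250000 + (0.21/2)·(1.137500 + 1.199876) = -0.004575
t=0.210000, y=-0.004575:
  k1 = f(0.210000, -0.004575) = 1.199979
  k2 = f(0.420000, 0.247420) = 1.138783
  y ← -0.004575 + (0.21/2)·(1.199979 + 1.138783) = 0.240995
t=0.420000, y=0.240995:
  k1 = f(0.420000, 0.240995) = 1.141922
  k2 = f(0.630000, 0.480798) = 0.968833
  y ← 0.240995 + (0.21/2)·(1.141922 + 0.968833) = 0.462624
y(0.63) ≈ 0.4626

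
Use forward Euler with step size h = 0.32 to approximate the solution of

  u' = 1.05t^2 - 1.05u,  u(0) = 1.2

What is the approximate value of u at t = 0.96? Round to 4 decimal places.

Euler: u_{n+1} = u_n + h·f(t_n, u_n).
t=0.000000, u=1.200000: f=-1.260000 → u ← 1.200000 + 0.32·(-1.260000) = 0.796800
t=0.320000, u=0.796800: f=-0.729120 → u ← 0.796800 + 0.32·(-0.729120) = 0.563482
t=0.640000, u=0.563482: f=-0.161576 → u ← 0.563482 + 0.32·(-0.161576) = 0.511777
u(0.96) ≈ 0.5118

0.5118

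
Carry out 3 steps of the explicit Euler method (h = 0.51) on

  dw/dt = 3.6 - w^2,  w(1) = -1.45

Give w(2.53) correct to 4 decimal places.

2.3236

Euler: w_{n+1} = w_n + h·f(t_n, w_n).
t=1.000000, w=-1.450000: f=1.497500 → w ← -1.450000 + 0.51·1.497500 = -0.686275
t=1.510000, w=-0.686275: f=3.129027 → w ← -0.686275 + 0.51·3.129027 = 0.909529
t=2.020000, w=0.909529: f=2.772758 → w ← 0.909529 + 0.51·2.772758 = 2.323635
w(2.53) ≈ 2.3236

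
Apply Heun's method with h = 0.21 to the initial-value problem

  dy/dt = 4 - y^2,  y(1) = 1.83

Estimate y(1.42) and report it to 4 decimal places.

Heun: k1 = f(t_n, y_n); k2 = f(t_n + h, y_n + h·k1); y_{n+1} = y_n + (h/2)·(k1 + k2).
t=1.000000, y=1.830000:
  k1 = f(1.000000, 1.830000) = 0.651100
  k2 = f(1.210000, 1.966731) = 0.131969
  y ← 1.830000 + (0.21/2)·(0.651100 + 0.131969) = 1.912222
t=1.210000, y=1.912222:
  k1 = f(1.210000, 1.912222) = 0.343406
  k2 = f(1.420000, 1.984338) = 0.062405
  y ← 1.912222 + (0.21/2)·(0.343406 + 0.062405) = 1.954832
y(1.42) ≈ 1.9548

1.9548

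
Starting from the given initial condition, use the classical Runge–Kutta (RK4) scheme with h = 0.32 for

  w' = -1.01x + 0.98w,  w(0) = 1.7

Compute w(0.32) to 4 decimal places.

2.2686

RK4: k1 = f(x_n, w_n); k2 = f(x_n + h/2, w_n + (h/2)·k1); k3 = f(x_n + h/2, w_n + (h/2)·k2); k4 = f(x_n + h, w_n + h·k3); w_{n+1} = w_n + (h/6)·(k1 + 2k2 + 2k3 + k4).
x=0.000000, w=1.700000:
  k1 = f(0.000000, 1.700000) = 1.666000
  k2 = f(0.160000, 1.966560) = 1.765629
  k3 = f(0.160000, 1.982501) = 1.781251
  k4 = f(0.320000, 2.270000) = 1.901400
  w ← 1.700000 + (0.32/6)·(k1 + 2k2 + 2k3 + k4) = 2.268595
w(0.32) ≈ 2.2686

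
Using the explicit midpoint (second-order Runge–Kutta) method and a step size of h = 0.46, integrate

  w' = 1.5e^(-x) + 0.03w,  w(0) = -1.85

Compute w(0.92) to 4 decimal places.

-0.9920

Midpoint: k1 = f(x_n, w_n); k2 = f(x_n + h/2, w_n + (h/2)·k1); w_{n+1} = w_n + h·k2.
x=0.000000, w=-1.850000:
  k1 = f(0.000000, -1.850000) = 1.444500
  k2 = f(0.230000, -1.517765) = 1.146267
  w ← -1.850000 + 0.46·1.146267 = -1.322717
x=0.460000, w=-1.322717:
  k1 = f(0.460000, -1.322717) = 0.907244
  k2 = f(0.690000, -1.114051) = 0.718943
  w ← -1.322717 + 0.46·0.718943 = -0.992003
w(0.92) ≈ -0.9920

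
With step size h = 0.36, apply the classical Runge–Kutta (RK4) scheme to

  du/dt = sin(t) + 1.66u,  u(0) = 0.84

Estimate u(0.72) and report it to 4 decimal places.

RK4: k1 = f(t_n, u_n); k2 = f(t_n + h/2, u_n + (h/2)·k1); k3 = f(t_n + h/2, u_n + (h/2)·k2); k4 = f(t_n + h, u_n + h·k3); u_{n+1} = u_n + (h/6)·(k1 + 2k2 + 2k3 + k4).
t=0.000000, u=0.840000:
  k1 = f(0.000000, 0.840000) = 1.394400
  k2 = f(0.180000, 1.090992) = 1.990076
  k3 = f(0.180000, 1.198214) = 2.168064
  k4 = f(0.360000, 1.620503) = 3.042310
  u ← 0.840000 + (0.36/6)·(k1 + 2k2 + 2k3 + k4) = 1.605179
t=0.360000, u=1.605179:
  k1 = f(0.360000, 1.605179) = 3.016872
  k2 = f(0.540000, 2.148216) = 4.080175
  k3 = f(0.540000, 2.339611) = 4.397890
  k4 = f(0.720000, 3.188420) = 5.952162
  u ← 1.605179 + (0.36/6)·(k1 + 2k2 + 2k3 + k4) = 3.160689
u(0.72) ≈ 3.1607

3.1607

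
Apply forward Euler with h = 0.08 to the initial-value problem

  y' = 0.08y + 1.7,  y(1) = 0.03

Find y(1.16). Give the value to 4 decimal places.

0.3033

Euler: y_{n+1} = y_n + h·f(x_n, y_n).
x=1.000000, y=0.030000: f=1.702400 → y ← 0.030000 + 0.08·1.702400 = 0.166192
x=1.080000, y=0.166192: f=1.713295 → y ← 0.166192 + 0.08·1.713295 = 0.303256
y(1.16) ≈ 0.3033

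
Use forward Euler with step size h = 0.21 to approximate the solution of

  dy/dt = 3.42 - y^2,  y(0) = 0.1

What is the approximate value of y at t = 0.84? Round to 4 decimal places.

1.8125

Euler: y_{n+1} = y_n + h·f(t_n, y_n).
t=0.000000, y=0.100000: f=3.410000 → y ← 0.100000 + 0.21·3.410000 = 0.816100
t=0.210000, y=0.816100: f=2.753981 → y ← 0.816100 + 0.21·2.753981 = 1.394436
t=0.420000, y=1.394436: f=1.475548 → y ← 1.394436 + 0.21·1.475548 = 1.704301
t=0.630000, y=1.704301: f=0.515358 → y ← 1.704301 + 0.21·0.515358 = 1.812526
y(0.84) ≈ 1.8125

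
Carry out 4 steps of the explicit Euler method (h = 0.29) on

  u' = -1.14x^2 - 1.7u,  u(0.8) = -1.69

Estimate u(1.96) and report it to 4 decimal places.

Euler: u_{n+1} = u_n + h·f(x_n, u_n).
x=0.800000, u=-1.690000: f=2.143400 → u ← -1.690000 + 0.29·2.143400 = -1.068414
x=1.090000, u=-1.068414: f=0.461870 → u ← -1.068414 + 0.29·0.461870 = -0.934472
x=1.380000, u=-0.934472: f=-0.582414 → u ← -0.934472 + 0.29·(-0.582414) = -1.103372
x=1.670000, u=-1.103372: f=-1.303614 → u ← -1.103372 + 0.29·(-1.303614) = -1.481420
u(1.96) ≈ -1.4814

-1.4814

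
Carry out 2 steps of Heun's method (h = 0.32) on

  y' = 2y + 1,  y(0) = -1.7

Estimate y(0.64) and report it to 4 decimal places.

Heun: k1 = f(t_n, y_n); k2 = f(t_n + h, y_n + h·k1); y_{n+1} = y_n + (h/2)·(k1 + k2).
t=0.000000, y=-1.700000:
  k1 = f(0.000000, -1.700000) = -2.400000
  k2 = f(0.320000, -2.468000) = -3.936000
  y ← -1.700000 + (0.32/2)·(-2.400000 + (-3.936000)) = -2.713760
t=0.320000, y=-2.713760:
  k1 = f(0.320000, -2.713760) = -4.427520
  k2 = f(0.640000, -4.130566) = -7.261133
  y ← -2.713760 + (0.32/2)·(-4.427520 + (-7.261133)) = -4.583944
y(0.64) ≈ -4.5839

-4.5839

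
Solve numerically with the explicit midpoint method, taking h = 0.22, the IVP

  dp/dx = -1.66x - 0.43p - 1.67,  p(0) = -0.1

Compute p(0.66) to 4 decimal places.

Midpoint: k1 = f(x_n, p_n); k2 = f(x_n + h/2, p_n + (h/2)·k1); p_{n+1} = p_n + h·k2.
x=0.000000, p=-0.100000:
  k1 = f(0.000000, -0.100000) = -1.627000
  k2 = f(0.110000, -0.278970) = -1.732643
  p ← -0.100000 + 0.22·(-1.732643) = -0.481181
x=0.220000, p=-0.481181:
  k1 = f(0.220000, -0.481181) = -1.828292
  k2 = f(0.330000, -0.682294) = -1.924414
  p ← -0.481181 + 0.22·(-1.924414) = -0.904552
x=0.440000, p=-0.904552:
  k1 = f(0.440000, -0.904552) = -2.011442
  k2 = f(0.550000, -1.125811) = -2.098901
  p ← -0.904552 + 0.22·(-2.098901) = -1.366311
p(0.66) ≈ -1.3663

-1.3663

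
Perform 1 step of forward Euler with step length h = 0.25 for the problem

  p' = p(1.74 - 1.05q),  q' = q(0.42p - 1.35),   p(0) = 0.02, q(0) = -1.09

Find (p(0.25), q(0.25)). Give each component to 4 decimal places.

Euler on (p,q): p_{n+1} = p_n + h·p', q_{n+1} = q_n + h·q'.
0.000000: (0.020000, -1.090000); f=(0.057690, 1.462344) → (0.034423, -0.724414)
(p(0.25), q(0.25)) ≈ (0.0344, -0.7244)

0.0344, -0.7244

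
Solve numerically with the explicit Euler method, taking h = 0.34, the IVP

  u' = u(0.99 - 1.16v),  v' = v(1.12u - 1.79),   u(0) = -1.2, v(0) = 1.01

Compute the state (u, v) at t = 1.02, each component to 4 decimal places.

Euler on (u,v): u_{n+1} = u_n + h·u', v_{n+1} = v_n + h·v'.
0.000000: (-1.200000, 1.010000); f=(0.217920, -3.165340) → (-1.125907, -0.066216)
0.340000: (-1.125907, -0.066216); f=(-1.201129, 0.202025) → (-1.534291, 0.002473)
0.680000: (-1.534291, 0.002473); f=(-1.514547, -0.008676) → (-2.049237, -0.000477)
(u(1.02), v(1.02)) ≈ (-2.0492, -0.0005)

-2.0492, -0.0005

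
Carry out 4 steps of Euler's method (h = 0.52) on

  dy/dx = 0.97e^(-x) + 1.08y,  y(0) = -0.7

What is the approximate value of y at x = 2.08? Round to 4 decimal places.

-1.1262

Euler: y_{n+1} = y_n + h·f(x_n, y_n).
x=0.000000, y=-0.700000: f=0.214000 → y ← -0.700000 + 0.52·0.214000 = -0.588720
x=0.520000, y=-0.588720: f=-0.059133 → y ← -0.588720 + 0.52·(-0.059133) = -0.619469
x=1.040000, y=-0.619469: f=-0.326175 → y ← -0.619469 + 0.52·(-0.326175) = -0.789080
x=1.560000, y=-0.789080: f=-0.648375 → y ← -0.789080 + 0.52·(-0.648375) = -1.126235
y(2.08) ≈ -1.1262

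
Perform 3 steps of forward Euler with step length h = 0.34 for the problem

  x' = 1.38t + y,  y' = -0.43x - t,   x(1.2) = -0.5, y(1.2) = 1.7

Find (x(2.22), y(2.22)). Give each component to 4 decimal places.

Euler on (x,y): x_{n+1} = x_n + h·x', y_{n+1} = y_n + h·y'.
1.200000: (-0.500000, 1.700000); f=(3.356000, -0.985000) → (0.641040, 1.365100)
1.540000: (0.641040, 1.365100); f=(3.490300, -1.815647) → (1.827742, 0.747780)
1.880000: (1.827742, 0.747780); f=(3.342180, -2.665929) → (2.964083, -0.158636)
(x(2.22), y(2.22)) ≈ (2.9641, -0.1586)

2.9641, -0.1586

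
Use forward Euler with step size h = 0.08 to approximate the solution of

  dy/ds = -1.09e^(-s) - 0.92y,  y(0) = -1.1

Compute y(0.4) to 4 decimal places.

Euler: y_{n+1} = y_n + h·f(s_n, y_n).
s=0.000000, y=-1.100000: f=-0.078000 → y ← -1.100000 + 0.08·(-0.078000) = -1.106240
s=0.080000, y=-1.106240: f=0.011544 → y ← -1.106240 + 0.08·0.011544 = -1.105316
s=0.160000, y=-1.105316: f=0.088054 → y ← -1.105316 + 0.08·0.088054 = -1.098272
s=0.240000, y=-1.098272: f=0.152986 → y ← -1.098272 + 0.08·0.152986 = -1.086033
s=0.320000, y=-1.086033: f=0.207648 → y ← -1.086033 + 0.08·0.207648 = -1.069421
y(0.4) ≈ -1.0694

-1.0694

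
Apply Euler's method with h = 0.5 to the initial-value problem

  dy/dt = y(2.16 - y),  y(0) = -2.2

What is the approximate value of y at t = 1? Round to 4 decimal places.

-39.0237

Euler: y_{n+1} = y_n + h·f(t_n, y_n).
t=0.000000, y=-2.200000: f=-9.592000 → y ← -2.200000 + 0.5·(-9.592000) = -6.996000
t=0.500000, y=-6.996000: f=-64.055376 → y ← -6.996000 + 0.5·(-64.055376) = -39.023688
y(1) ≈ -39.0237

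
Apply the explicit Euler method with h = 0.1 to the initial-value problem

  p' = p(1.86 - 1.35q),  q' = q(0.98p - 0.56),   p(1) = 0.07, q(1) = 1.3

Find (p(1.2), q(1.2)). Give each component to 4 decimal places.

Euler on (p,q): p_{n+1} = p_n + h·p', q_{n+1} = q_n + h·q'.
1.000000: (0.070000, 1.300000); f=(0.007350, -0.638820) → (0.070735, 1.236118)
1.100000: (0.070735, 1.236118); f=(0.013527, -0.606538) → (0.072088, 1.175464)
(p(1.2), q(1.2)) ≈ (0.0721, 1.1755)

0.0721, 1.1755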